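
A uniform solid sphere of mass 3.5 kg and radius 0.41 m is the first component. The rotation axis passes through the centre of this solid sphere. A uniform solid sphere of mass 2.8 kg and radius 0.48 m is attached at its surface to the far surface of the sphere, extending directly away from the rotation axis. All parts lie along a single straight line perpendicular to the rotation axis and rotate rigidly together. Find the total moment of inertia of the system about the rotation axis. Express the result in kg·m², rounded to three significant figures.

Solid sphere: I_cm = (2/5)MR² = (2/5)(3.5)(0.41)² = 0.23534 kg·m²; axis through the centre, so I = 0.23534 kg·m².
Solid sphere: I_cm = (2/5)MR² = (2/5)(2.8)(0.48)² = 0.25805 kg·m²; centre at d = 0.41 + 0.48 = 0.89 m, so I = I_cm + Md² gives I = 0.25805 + (2.8)(0.89)² = 2.4759 kg·m².
Total I = 0.23534 + 2.4759 = 2.7113 kg·m².

2.71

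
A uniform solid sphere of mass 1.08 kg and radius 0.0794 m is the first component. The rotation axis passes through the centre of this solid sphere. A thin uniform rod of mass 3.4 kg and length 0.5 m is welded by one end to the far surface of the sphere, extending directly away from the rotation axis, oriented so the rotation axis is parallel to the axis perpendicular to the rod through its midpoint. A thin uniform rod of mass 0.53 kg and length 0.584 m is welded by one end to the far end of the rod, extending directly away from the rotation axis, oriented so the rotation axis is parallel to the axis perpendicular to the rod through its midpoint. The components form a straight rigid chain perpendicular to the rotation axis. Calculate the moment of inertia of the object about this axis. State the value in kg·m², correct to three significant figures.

0.860

Solid sphere: I_cm = (2/5)MR² = (2/5)(1.08)(0.0794)² = 0.0027235 kg·m²; axis through the centre, so I = 0.0027235 kg·m².
Thin rod: I_cm = (1/12)ML² = (1/12)(3.4)(0.5)² = 0.070833 kg·m²; centre at d = 0.0794 + 0.25 = 0.3294 m, so I = I_cm + Md² gives I = 0.070833 + (3.4)(0.3294)² = 0.43975 kg·m².
Thin rod: I_cm = (1/12)ML² = (1/12)(0.53)(0.584)² = 0.015063 kg·m²; centre at d = 0.0794 + 0.25 + 0.25 + 0.292 = 0.8714 m, so I = I_cm + Md² gives I = 0.015063 + (0.53)(0.8714)² = 0.41751 kg·m².
Total I = 0.0027235 + 0.43975 + 0.41751 = 0.85998 kg·m².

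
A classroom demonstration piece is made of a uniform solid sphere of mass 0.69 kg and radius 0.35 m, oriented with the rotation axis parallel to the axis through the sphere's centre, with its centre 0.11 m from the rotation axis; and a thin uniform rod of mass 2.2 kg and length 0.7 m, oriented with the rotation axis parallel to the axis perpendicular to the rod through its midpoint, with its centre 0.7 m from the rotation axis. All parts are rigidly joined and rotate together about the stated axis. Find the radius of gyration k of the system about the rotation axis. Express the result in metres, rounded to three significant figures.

Solid sphere: I_cm = (2/5)MR² = (2/5)(0.69)(0.35)² = 0.03381 kg m^2; centre at d = 0.11 m, so the parallel axis theorem gives I = 0.03381 + (0.69)(0.11)² = 0.042159 kg m^2.
Thin rod: I_cm = (1/12)ML² = (1/12)(2.2)(0.7)² = 0.089833 kg m^2; centre at d = 0.7 m, so the parallel axis theorem gives I = 0.089833 + (2.2)(0.7)² = 1.1678 kg m^2.
Total I = 1.21 kg m^2; total mass M = 2.89 kg.
k = √(I/M) = √(1.21/2.89) = 0.64706 m.

0.647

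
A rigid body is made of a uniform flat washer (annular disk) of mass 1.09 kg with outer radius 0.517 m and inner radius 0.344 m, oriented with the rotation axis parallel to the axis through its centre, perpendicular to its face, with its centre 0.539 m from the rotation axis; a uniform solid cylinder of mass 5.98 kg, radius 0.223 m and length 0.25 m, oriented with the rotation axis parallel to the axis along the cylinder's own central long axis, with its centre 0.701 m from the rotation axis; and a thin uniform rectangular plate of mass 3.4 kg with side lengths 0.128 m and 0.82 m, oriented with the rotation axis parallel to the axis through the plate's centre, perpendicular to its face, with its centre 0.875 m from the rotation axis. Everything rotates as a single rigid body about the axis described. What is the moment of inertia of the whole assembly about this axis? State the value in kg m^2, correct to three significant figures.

Annular disk: I_cm = (1/2)M(R²+r²) = (1/2)(1.09)[(0.517)² + (0.344)²] = 0.21017 kg m^2; centre at d = 0.539 m, so the parallel axis theorem gives I = 0.21017 + (1.09)(0.539)² = 0.52683 kg m^2.
Solid cylinder: I_cm = (1/2)MR² = (1/2)(5.98)(0.223)² = 0.14869 kg m^2; centre at d = 0.701 m, so the parallel axis theorem gives I = 0.14869 + (5.98)(0.701)² = 3.0873 kg m^2.
Rectangular plate: I_cm = (1/12)M(a²+b²) = (1/12)(3.4)[(0.128)² + (0.82)²] = 0.19516 kg m^2; centre at d = 0.875 m, so the parallel axis theorem gives I = 0.19516 + (3.4)(0.875)² = 2.7983 kg m^2.
Total I = 0.52683 + 3.0873 + 2.7983 = 6.4124 kg m^2.

6.41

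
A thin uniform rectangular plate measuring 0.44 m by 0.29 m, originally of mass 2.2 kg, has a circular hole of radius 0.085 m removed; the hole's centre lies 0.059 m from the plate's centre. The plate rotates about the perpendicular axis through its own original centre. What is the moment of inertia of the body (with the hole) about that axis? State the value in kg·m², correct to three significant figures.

0.0481

Unpierced body about its centre: I₀ = (1/12)M(a²+b²) = (1/12)(2.2)[(0.44)² + (0.29)²] = 0.050912 kg·m².
The removed disk has mass m = M·πr²/(ab) = (2.2)·π(0.085)²/(0.44·0.29) = 0.39134 kg (same uniform areal density).
Its moment of inertia about the rotation axis (parallel-axis theorem): I_hole = (1/2)mr² + md² = (1/2)(0.39134)(0.085)² + (0.39134)(0.059)² = 0.002776 kg·m².
Treating the hole as negative mass, I = I₀ − I_hole = 0.050912 − 0.002776 = 0.048136 kg·m².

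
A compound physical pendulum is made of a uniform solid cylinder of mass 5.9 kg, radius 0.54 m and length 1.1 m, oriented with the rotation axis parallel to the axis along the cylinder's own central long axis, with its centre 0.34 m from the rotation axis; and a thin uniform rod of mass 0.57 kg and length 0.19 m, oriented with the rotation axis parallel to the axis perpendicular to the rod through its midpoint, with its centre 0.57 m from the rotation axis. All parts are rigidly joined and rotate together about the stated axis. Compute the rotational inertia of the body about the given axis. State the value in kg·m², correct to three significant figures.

1.73

Solid cylinder: I_cm = (1/2)MR² = (1/2)(5.9)(0.54)² = 0.86022 kg·m²; centre at d = 0.34 m, so I = I_cm + Md² gives I = 0.86022 + (5.9)(0.34)² = 1.5423 kg·m².
Thin rod: I_cm = (1/12)ML² = (1/12)(0.57)(0.19)² = 0.0017147 kg·m²; centre at d = 0.57 m, so I = I_cm + Md² gives I = 0.0017147 + (0.57)(0.57)² = 0.18691 kg·m².
Total I = 1.5423 + 0.18691 = 1.7292 kg·m².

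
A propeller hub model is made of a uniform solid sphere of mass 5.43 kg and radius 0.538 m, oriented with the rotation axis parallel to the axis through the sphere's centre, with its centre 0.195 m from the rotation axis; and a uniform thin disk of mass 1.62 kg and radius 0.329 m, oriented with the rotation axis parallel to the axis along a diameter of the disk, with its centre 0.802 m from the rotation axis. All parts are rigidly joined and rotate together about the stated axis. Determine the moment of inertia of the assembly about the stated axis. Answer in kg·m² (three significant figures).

Solid sphere: I_cm = (2/5)MR² = (2/5)(5.43)(0.538)² = 0.62867 kg·m²; centre at d = 0.195 m, so the parallel axis theorem gives I = 0.62867 + (5.43)(0.195)² = 0.83515 kg·m².
Thin disk: I_cm = (1/4)MR² = (1/4)(1.62)(0.329)² = 0.043838 kg·m²; centre at d = 0.802 m, so the parallel axis theorem gives I = 0.043838 + (1.62)(0.802)² = 1.0858 kg·m².
Total I = 0.83515 + 1.0858 = 1.921 kg·m².

1.92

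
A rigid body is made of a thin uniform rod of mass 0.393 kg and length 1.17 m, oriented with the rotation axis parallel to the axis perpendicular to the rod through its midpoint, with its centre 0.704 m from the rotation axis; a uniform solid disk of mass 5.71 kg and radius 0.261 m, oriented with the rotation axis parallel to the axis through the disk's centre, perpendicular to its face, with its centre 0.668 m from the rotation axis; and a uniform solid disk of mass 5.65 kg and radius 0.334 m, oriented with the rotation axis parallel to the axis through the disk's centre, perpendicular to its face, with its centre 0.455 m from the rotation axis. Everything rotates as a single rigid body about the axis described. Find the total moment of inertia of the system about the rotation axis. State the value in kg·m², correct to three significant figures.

Thin rod: I_cm = (1/12)ML² = (1/12)(0.393)(1.17)² = 0.044831 kg·m²; centre at d = 0.704 m, so I = I_cm + Md² gives I = 0.044831 + (0.393)(0.704)² = 0.23961 kg·m².
Solid disk: I_cm = (1/2)MR² = (1/2)(5.71)(0.261)² = 0.19449 kg·m²; centre at d = 0.668 m, so I = I_cm + Md² gives I = 0.19449 + (5.71)(0.668)² = 2.7424 kg·m².
Solid disk: I_cm = (1/2)MR² = (1/2)(5.65)(0.334)² = 0.31515 kg·m²; centre at d = 0.455 m, so I = I_cm + Md² gives I = 0.31515 + (5.65)(0.455)² = 1.4848 kg·m².
Total I = 0.23961 + 2.7424 + 1.4848 = 4.4669 kg·m².

4.47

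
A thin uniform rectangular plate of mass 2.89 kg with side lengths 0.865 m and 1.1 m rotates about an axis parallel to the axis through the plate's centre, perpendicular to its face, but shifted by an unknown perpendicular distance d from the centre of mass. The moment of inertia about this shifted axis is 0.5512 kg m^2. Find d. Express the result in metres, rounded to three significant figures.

About the centre-of-mass axis, I_cm = (1/12)M(a²+b²) = (1/12)(2.89)[(0.865)² + (1.1)²] = 0.47161 kg m^2.
Parallel axis theorem: I = I_cm + Md², so Md² = 0.5512 − 0.47161 = 0.079594 kg m^2.
d = √(0.079594 / 2.89) = 0.16596 m.

0.166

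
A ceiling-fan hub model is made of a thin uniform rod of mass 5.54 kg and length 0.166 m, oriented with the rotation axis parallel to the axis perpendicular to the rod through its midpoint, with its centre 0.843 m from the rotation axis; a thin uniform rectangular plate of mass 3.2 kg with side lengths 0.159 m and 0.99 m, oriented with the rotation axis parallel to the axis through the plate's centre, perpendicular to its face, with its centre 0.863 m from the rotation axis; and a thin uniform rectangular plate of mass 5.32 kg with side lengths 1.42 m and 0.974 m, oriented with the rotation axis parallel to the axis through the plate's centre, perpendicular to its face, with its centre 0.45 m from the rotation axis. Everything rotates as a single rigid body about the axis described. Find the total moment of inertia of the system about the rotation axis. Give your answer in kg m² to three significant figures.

Thin rod: I_cm = (1/12)ML² = (1/12)(5.54)(0.166)² = 0.012722 kg m²; centre at d = 0.843 m, so the parallel axis theorem gives I = 0.012722 + (5.54)(0.843)² = 3.9497 kg m².
Rectangular plate: I_cm = (1/12)M(a²+b²) = (1/12)(3.2)[(0.159)² + (0.99)²] = 0.2681 kg m²; centre at d = 0.863 m, so the parallel axis theorem gives I = 0.2681 + (3.2)(0.863)² = 2.6514 kg m².
Rectangular plate: I_cm = (1/12)M(a²+b²) = (1/12)(5.32)[(1.42)² + (0.974)²] = 1.3145 kg m²; centre at d = 0.45 m, so the parallel axis theorem gives I = 1.3145 + (5.32)(0.45)² = 2.3918 kg m².
Total I = 3.9497 + 2.6514 + 2.3918 = 8.9929 kg m².

8.99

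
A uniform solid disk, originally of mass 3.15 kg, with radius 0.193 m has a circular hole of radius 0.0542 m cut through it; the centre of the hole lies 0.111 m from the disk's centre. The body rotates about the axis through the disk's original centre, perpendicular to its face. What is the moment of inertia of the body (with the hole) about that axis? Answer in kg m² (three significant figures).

Unpierced body about its centre: I₀ = (1/2)MR² = (1/2)(3.15)(0.193)² = 0.058667 kg m².
The removed disk has mass m = M·(r/R)² = (3.15)(0.0542/0.193)² = 0.24842 kg (same uniform areal density).
Its moment of inertia about the rotation axis (parallel-axis theorem): I_hole = (1/2)mr² + md² = (1/2)(0.24842)(0.0542)² + (0.24842)(0.111)² = 0.0034257 kg m².
Treating the hole as negative mass, I = I₀ − I_hole = 0.058667 − 0.0034257 = 0.055241 kg m².

0.0552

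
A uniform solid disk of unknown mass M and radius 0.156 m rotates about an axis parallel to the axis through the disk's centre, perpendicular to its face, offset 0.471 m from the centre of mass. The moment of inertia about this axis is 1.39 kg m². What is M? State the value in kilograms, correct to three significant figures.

I = I_cm + Md² = (1/2)MR² + Md² = M·[0.5·(0.156)² + (0.471)²] = M·0.23401.
So M = 1.39 / 0.23401 = 5.9399 kg.

5.94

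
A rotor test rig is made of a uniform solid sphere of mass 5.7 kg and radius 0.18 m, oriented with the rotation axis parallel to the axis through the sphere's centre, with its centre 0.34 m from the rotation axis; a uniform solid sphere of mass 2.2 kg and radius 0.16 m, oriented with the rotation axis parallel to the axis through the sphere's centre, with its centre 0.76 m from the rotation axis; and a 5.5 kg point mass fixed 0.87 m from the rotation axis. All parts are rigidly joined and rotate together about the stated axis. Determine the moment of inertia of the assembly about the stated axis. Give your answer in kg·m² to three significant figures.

Solid sphere: I_cm = (2/5)MR² = (2/5)(5.7)(0.18)² = 0.073872 kg·m²; centre at d = 0.34 m, so I = I_cm + Md² gives I = 0.073872 + (5.7)(0.34)² = 0.73279 kg·m².
Solid sphere: I_cm = (2/5)MR² = (2/5)(2.2)(0.16)² = 0.022528 kg·m²; centre at d = 0.76 m, so I = I_cm + Md² gives I = 0.022528 + (2.2)(0.76)² = 1.2932 kg·m².
Point mass: I_cm = 0; centre at d = 0.87 m, so I = I_cm + Md² gives I = 0 + (5.5)(0.87)² = 4.163 kg·m².
Total I = 0.73279 + 1.2932 + 4.163 = 6.189 kg·m².

6.19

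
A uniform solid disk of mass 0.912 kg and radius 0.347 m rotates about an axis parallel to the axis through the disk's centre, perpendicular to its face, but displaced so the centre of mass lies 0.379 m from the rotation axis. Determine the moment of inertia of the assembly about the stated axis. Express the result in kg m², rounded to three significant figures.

0.186

I_cm = (1/2)MR² = (1/2)(0.912)(0.347)² = 0.054907 kg m²; centre at d = 0.379 m, so the parallel axis theorem gives I = 0.054907 + (0.912)(0.379)² = 0.18591 kg m².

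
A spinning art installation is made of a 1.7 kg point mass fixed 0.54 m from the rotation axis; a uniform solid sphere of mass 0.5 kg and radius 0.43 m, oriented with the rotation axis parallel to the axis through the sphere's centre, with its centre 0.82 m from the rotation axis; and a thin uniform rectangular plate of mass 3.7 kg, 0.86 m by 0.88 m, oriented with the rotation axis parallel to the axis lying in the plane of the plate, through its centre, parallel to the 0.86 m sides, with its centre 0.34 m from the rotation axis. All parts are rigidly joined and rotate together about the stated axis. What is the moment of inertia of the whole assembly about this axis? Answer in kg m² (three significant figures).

1.54

Point mass: I_cm = 0; centre at d = 0.54 m, so I = I_cm + Md² gives I = 0 + (1.7)(0.54)² = 0.49572 kg m².
Solid sphere: I_cm = (2/5)MR² = (2/5)(0.5)(0.43)² = 0.03698 kg m²; centre at d = 0.82 m, so I = I_cm + Md² gives I = 0.03698 + (0.5)(0.82)² = 0.37318 kg m².
Rectangular plate: I_cm = (1/12)Mb² = (1/12)(3.7)(0.88)² = 0.23877 kg m²; centre at d = 0.34 m, so I = I_cm + Md² gives I = 0.23877 + (3.7)(0.34)² = 0.66649 kg m².
Total I = 0.49572 + 0.37318 + 0.66649 = 1.5354 kg m².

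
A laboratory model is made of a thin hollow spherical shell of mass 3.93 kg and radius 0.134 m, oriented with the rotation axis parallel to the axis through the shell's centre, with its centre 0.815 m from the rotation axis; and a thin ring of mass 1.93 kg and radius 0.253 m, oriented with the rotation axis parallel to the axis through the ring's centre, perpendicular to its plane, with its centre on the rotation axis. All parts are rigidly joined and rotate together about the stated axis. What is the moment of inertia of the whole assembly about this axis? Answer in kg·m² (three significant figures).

Spherical shell: I_cm = (2/3)MR² = (2/3)(3.93)(0.134)² = 0.047045 kg·m²; centre at d = 0.815 m, so the parallel axis theorem gives I = 0.047045 + (3.93)(0.815)² = 2.6574 kg·m².
Thin ring: I_cm = MR² = (1.93)(0.253)² = 0.12354 kg·m²; axis through the centre, so I = 0.12354 kg·m².
Total I = 2.6574 + 0.12354 = 2.781 kg·m².

2.78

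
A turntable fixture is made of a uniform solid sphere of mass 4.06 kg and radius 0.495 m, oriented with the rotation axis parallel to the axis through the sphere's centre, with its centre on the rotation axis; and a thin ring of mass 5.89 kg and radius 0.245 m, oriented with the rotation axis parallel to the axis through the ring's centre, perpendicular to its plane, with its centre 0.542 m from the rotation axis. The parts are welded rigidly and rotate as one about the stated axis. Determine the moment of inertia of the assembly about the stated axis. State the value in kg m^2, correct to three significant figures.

2.48

Solid sphere: I_cm = (2/5)MR² = (2/5)(4.06)(0.495)² = 0.39792 kg m^2; axis through the centre, so I = 0.39792 kg m^2.
Thin ring: I_cm = MR² = (5.89)(0.245)² = 0.35355 kg m^2; centre at d = 0.542 m, so the parallel axis theorem gives I = 0.35355 + (5.89)(0.542)² = 2.0838 kg m^2.
Total I = 0.39792 + 2.0838 = 2.4817 kg m^2.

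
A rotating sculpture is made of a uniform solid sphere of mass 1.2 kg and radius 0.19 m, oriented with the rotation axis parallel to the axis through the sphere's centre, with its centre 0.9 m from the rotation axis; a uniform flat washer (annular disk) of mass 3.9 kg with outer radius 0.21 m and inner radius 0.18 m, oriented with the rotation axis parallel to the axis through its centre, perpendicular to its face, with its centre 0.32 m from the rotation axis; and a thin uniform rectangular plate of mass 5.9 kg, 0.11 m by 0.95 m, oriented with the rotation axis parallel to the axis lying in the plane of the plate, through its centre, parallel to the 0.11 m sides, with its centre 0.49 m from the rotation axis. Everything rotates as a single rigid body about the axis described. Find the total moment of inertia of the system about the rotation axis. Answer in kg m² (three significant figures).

Solid sphere: I_cm = (2/5)MR² = (2/5)(1.2)(0.19)² = 0.017328 kg m²; centre at d = 0.9 m, so I = I_cm + Md² gives I = 0.017328 + (1.2)(0.9)² = 0.98933 kg m².
Annular disk: I_cm = (1/2)M(R²+r²) = (1/2)(3.9)[(0.21)² + (0.18)²] = 0.14917 kg m²; centre at d = 0.32 m, so I = I_cm + Md² gives I = 0.14917 + (3.9)(0.32)² = 0.54853 kg m².
Rectangular plate: I_cm = (1/12)Mb² = (1/12)(5.9)(0.95)² = 0.44373 kg m²; centre at d = 0.49 m, so I = I_cm + Md² gives I = 0.44373 + (5.9)(0.49)² = 1.8603 kg m².
Total I = 0.98933 + 0.54853 + 1.8603 = 3.3982 kg m².

3.40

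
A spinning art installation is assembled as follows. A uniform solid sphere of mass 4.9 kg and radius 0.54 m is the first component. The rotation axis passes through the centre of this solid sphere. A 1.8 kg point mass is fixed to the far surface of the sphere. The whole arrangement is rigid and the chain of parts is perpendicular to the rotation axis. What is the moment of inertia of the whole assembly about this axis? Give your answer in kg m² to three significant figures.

Solid sphere: I_cm = (2/5)MR² = (2/5)(4.9)(0.54)² = 0.57154 kg m²; axis through the centre, so I = 0.57154 kg m².
Point mass: I_cm = 0; centre at d = 0.54 m, so I = I_cm + Md² gives I = 0 + (1.8)(0.54)² = 0.52488 kg m².
Total I = 0.57154 + 0.52488 = 1.0964 kg m².

1.10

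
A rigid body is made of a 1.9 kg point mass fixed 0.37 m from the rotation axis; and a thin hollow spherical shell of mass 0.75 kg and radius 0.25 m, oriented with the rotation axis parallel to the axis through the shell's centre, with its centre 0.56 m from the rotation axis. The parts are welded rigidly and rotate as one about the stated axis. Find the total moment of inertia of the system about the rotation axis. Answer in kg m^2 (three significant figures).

Point mass: I_cm = 0; centre at d = 0.37 m, so the parallel axis theorem gives I = 0 + (1.9)(0.37)² = 0.26011 kg m^2.
Spherical shell: I_cm = (2/3)MR² = (2/3)(0.75)(0.25)² = 0.03125 kg m^2; centre at d = 0.56 m, so the parallel axis theorem gives I = 0.03125 + (0.75)(0.56)² = 0.26645 kg m^2.
Total I = 0.26011 + 0.26645 = 0.52656 kg m^2.

0.527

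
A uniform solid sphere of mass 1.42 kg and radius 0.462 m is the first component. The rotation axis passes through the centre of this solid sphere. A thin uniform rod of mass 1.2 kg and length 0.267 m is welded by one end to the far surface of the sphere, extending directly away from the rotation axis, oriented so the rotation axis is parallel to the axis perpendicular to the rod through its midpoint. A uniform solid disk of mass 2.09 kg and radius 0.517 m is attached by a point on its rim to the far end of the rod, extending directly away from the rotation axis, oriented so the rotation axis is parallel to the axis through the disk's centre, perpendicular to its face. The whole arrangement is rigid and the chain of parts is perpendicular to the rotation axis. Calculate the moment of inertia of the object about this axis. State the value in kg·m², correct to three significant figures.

4.08

Solid sphere: I_cm = (2/5)MR² = (2/5)(1.42)(0.462)² = 0.12124 kg·m²; axis through the centre, so I = 0.12124 kg·m².
Thin rod: I_cm = (1/12)ML² = (1/12)(1.2)(0.267)² = 0.0071289 kg·m²; centre at d = 0.462 + 0.1335 = 0.5955 m, so the parallel axis theorem gives I = 0.0071289 + (1.2)(0.5955)² = 0.43267 kg·m².
Solid disk: I_cm = (1/2)MR² = (1/2)(2.09)(0.517)² = 0.27932 kg·m²; centre at d = 0.462 + 0.1335 + 0.1335 + 0.517 = 1.246 m, so the parallel axis theorem gives I = 0.27932 + (2.09)(1.246)² = 3.5241 kg·m².
Total I = 0.12124 + 0.43267 + 3.5241 = 4.078 kg·m².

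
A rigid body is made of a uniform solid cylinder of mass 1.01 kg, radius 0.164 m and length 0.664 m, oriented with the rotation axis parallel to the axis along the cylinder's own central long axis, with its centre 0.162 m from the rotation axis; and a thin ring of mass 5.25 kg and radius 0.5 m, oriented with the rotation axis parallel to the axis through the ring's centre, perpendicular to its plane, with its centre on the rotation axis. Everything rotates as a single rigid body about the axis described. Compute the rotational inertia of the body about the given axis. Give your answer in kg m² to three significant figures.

1.35

Solid cylinder: I_cm = (1/2)MR² = (1/2)(1.01)(0.164)² = 0.013582 kg m²; centre at d = 0.162 m, so the parallel axis theorem gives I = 0.013582 + (1.01)(0.162)² = 0.040089 kg m².
Thin ring: I_cm = MR² = (5.25)(0.5)² = 1.3125 kg m²; axis through the centre, so I = 1.3125 kg m².
Total I = 0.040089 + 1.3125 = 1.3526 kg m².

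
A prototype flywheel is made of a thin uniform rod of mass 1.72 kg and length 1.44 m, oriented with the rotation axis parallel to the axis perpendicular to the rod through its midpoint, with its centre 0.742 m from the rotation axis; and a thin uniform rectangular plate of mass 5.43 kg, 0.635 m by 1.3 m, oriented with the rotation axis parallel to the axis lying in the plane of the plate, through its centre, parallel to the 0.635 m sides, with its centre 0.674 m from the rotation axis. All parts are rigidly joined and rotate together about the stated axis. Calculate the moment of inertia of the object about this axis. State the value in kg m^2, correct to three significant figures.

4.48

Thin rod: I_cm = (1/12)ML² = (1/12)(1.72)(1.44)² = 0.29722 kg m^2; centre at d = 0.742 m, so I = I_cm + Md² gives I = 0.29722 + (1.72)(0.742)² = 1.2442 kg m^2.
Rectangular plate: I_cm = (1/12)Mb² = (1/12)(5.43)(1.3)² = 0.76472 kg m^2; centre at d = 0.674 m, so I = I_cm + Md² gives I = 0.76472 + (5.43)(0.674)² = 3.2314 kg m^2.
Total I = 1.2442 + 3.2314 = 4.4756 kg m^2.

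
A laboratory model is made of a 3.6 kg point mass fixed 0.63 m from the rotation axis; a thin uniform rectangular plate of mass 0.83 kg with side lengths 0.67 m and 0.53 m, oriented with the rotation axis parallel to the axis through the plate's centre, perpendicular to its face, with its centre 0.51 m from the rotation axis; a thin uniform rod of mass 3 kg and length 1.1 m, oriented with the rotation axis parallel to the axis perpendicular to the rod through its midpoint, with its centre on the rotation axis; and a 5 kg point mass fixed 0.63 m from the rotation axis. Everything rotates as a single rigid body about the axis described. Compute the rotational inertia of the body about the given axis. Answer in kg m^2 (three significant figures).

3.98

Point mass: I_cm = 0; centre at d = 0.63 m, so I = I_cm + Md² gives I = 0 + (3.6)(0.63)² = 1.4288 kg m^2.
Rectangular plate: I_cm = (1/12)M(a²+b²) = (1/12)(0.83)[(0.67)² + (0.53)²] = 0.050478 kg m^2; centre at d = 0.51 m, so I = I_cm + Md² gives I = 0.050478 + (0.83)(0.51)² = 0.26636 kg m^2.
Thin rod: I_cm = (1/12)ML² = (1/12)(3)(1.1)² = 0.3025 kg m^2; axis through the centre, so I = 0.3025 kg m^2.
Point mass: I_cm = 0; centre at d = 0.63 m, so I = I_cm + Md² gives I = 0 + (5)(0.63)² = 1.9845 kg m^2.
Total I = 1.4288 + 0.26636 + 0.3025 + 1.9845 = 3.9822 kg m^2.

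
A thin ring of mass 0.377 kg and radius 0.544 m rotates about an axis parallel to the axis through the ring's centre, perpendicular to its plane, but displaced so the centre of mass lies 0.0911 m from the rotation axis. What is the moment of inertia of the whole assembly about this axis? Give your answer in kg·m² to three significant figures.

0.115

I_cm = MR² = (0.377)(0.544)² = 0.11157 kg·m²; centre at d = 0.0911 m, so I = I_cm + Md² gives I = 0.11157 + (0.377)(0.0911)² = 0.1147 kg·m².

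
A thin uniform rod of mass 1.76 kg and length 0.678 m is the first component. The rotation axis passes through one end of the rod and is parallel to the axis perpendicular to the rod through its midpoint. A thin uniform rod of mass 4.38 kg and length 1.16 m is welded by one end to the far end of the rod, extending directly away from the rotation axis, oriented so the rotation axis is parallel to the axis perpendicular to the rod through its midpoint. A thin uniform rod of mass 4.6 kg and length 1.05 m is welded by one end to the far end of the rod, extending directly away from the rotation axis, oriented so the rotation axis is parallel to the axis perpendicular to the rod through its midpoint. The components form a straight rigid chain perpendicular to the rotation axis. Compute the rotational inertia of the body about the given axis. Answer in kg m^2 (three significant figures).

33.8

Thin rod: I_cm = (1/12)ML² = (1/12)(1.76)(0.678)² = 0.06742 kg m^2; centre at d = 0.339 m, so I = I_cm + Md² gives I = 0.06742 + (1.76)(0.339)² = 0.26968 kg m^2.
Thin rod: I_cm = (1/12)ML² = (1/12)(4.38)(1.16)² = 0.49114 kg m^2; centre at d = 0.339 + 0.339 + 0.58 = 1.258 m, so I = I_cm + Md² gives I = 0.49114 + (4.38)(1.258)² = 7.4228 kg m^2.
Thin rod: I_cm = (1/12)ML² = (1/12)(4.6)(1.05)² = 0.42262 kg m^2; centre at d = 0.339 + 0.339 + 0.58 + 0.58 + 0.525 = 2.363 m, so I = I_cm + Md² gives I = 0.42262 + (4.6)(2.363)² = 26.108 kg m^2.
Total I = 0.26968 + 7.4228 + 26.108 = 33.8 kg m^2.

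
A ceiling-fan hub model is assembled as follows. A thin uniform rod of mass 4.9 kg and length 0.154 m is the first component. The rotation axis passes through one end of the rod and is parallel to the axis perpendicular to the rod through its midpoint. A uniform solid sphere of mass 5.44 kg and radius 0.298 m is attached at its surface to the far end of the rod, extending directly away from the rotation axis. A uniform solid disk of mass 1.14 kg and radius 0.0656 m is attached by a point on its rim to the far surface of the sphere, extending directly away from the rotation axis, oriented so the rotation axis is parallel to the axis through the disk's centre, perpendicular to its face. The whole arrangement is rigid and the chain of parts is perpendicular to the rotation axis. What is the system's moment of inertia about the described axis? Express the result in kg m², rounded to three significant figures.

2.10

Thin rod: I_cm = (1/12)ML² = (1/12)(4.9)(0.154)² = 0.009684 kg m²; centre at d = 0.077 m, so the parallel axis theorem gives I = 0.009684 + (4.9)(0.077)² = 0.038736 kg m².
Solid sphere: I_cm = (2/5)MR² = (2/5)(5.44)(0.298)² = 0.19324 kg m²; centre at d = 0.077 + 0.077 + 0.298 = 0.452 m, so the parallel axis theorem gives I = 0.19324 + (5.44)(0.452)² = 1.3047 kg m².
Solid disk: I_cm = (1/2)MR² = (1/2)(1.14)(0.0656)² = 0.0024529 kg m²; centre at d = 0.077 + 0.077 + 0.298 + 0.298 + 0.0656 = 0.8156 m, so the parallel axis theorem gives I = 0.0024529 + (1.14)(0.8156)² = 0.76078 kg m².
Total I = 0.038736 + 1.3047 + 0.76078 = 2.1042 kg m².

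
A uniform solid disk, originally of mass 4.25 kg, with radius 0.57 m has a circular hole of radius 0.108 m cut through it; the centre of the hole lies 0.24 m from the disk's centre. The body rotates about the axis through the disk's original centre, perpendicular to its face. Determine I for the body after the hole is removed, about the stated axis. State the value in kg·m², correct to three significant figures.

Unpierced body about its centre: I₀ = (1/2)MR² = (1/2)(4.25)(0.57)² = 0.69041 kg·m².
The removed disk has mass m = M·(r/R)² = (4.25)(0.108/0.57)² = 0.15258 kg (same uniform areal density).
Its moment of inertia about the rotation axis (parallel-axis theorem): I_hole = (1/2)mr² + md² = (1/2)(0.15258)(0.108)² + (0.15258)(0.24)² = 0.0096782 kg·m².
Treating the hole as negative mass, I = I₀ − I_hole = 0.69041 − 0.0096782 = 0.68073 kg·m².

0.681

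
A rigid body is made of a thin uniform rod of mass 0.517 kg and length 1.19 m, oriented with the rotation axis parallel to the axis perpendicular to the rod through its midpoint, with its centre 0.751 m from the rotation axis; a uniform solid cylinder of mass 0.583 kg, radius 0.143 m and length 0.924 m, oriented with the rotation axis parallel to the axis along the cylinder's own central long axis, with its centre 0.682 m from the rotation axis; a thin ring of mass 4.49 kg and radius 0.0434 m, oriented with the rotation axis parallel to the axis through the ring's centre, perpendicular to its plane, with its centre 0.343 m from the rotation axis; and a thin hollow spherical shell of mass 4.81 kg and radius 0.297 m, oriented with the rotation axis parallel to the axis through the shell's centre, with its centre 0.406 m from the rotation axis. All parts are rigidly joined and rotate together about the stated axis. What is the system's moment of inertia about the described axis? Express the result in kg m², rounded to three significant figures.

2.24

Thin rod: I_cm = (1/12)ML² = (1/12)(0.517)(1.19)² = 0.06101 kg m²; centre at d = 0.751 m, so the parallel axis theorem gives I = 0.06101 + (0.517)(0.751)² = 0.3526 kg m².
Solid cylinder: I_cm = (1/2)MR² = (1/2)(0.583)(0.143)² = 0.0059609 kg m²; centre at d = 0.682 m, so the parallel axis theorem gives I = 0.0059609 + (0.583)(0.682)² = 0.27713 kg m².
Thin ring: I_cm = MR² = (4.49)(0.0434)² = 0.0084572 kg m²; centre at d = 0.343 m, so the parallel axis theorem gives I = 0.0084572 + (4.49)(0.343)² = 0.5367 kg m².
Spherical shell: I_cm = (2/3)MR² = (2/3)(4.81)(0.297)² = 0.28286 kg m²; centre at d = 0.406 m, so the parallel axis theorem gives I = 0.28286 + (4.81)(0.406)² = 1.0757 kg m².
Total I = 0.3526 + 0.27713 + 0.5367 + 1.0757 = 2.2421 kg m².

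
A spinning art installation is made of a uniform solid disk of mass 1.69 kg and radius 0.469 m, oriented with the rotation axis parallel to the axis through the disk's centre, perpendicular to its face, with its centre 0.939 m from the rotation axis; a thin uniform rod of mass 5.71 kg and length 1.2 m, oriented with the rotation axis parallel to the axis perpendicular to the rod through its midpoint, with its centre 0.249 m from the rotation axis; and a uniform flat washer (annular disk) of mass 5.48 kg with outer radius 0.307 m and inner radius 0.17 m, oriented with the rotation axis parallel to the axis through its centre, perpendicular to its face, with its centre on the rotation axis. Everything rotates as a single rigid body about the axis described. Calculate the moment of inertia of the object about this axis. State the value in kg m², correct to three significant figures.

Solid disk: I_cm = (1/2)MR² = (1/2)(1.69)(0.469)² = 0.18587 kg m²; centre at d = 0.939 m, so I = I_cm + Md² gives I = 0.18587 + (1.69)(0.939)² = 1.676 kg m².
Thin rod: I_cm = (1/12)ML² = (1/12)(5.71)(1.2)² = 0.6852 kg m²; centre at d = 0.249 m, so I = I_cm + Md² gives I = 0.6852 + (5.71)(0.249)² = 1.0392 kg m².
Annular disk: I_cm = (1/2)M(R²+r²) = (1/2)(5.48)[(0.307)² + (0.17)²] = 0.33743 kg m²; axis through the centre, so I = 0.33743 kg m².
Total I = 1.676 + 1.0392 + 0.33743 = 3.0526 kg m².

3.05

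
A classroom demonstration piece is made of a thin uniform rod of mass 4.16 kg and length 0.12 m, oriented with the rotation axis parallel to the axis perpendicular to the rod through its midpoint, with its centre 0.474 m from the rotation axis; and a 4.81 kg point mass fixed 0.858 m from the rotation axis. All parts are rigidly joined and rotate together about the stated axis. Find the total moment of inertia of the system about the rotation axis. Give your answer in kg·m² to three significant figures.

Thin rod: I_cm = (1/12)ML² = (1/12)(4.16)(0.12)² = 0.004992 kg·m²; centre at d = 0.474 m, so I = I_cm + Md² gives I = 0.004992 + (4.16)(0.474)² = 0.93964 kg·m².
Point mass: I_cm = 0; centre at d = 0.858 m, so I = I_cm + Md² gives I = 0 + (4.81)(0.858)² = 3.5409 kg·m².
Total I = 0.93964 + 3.5409 = 4.4806 kg·m².

4.48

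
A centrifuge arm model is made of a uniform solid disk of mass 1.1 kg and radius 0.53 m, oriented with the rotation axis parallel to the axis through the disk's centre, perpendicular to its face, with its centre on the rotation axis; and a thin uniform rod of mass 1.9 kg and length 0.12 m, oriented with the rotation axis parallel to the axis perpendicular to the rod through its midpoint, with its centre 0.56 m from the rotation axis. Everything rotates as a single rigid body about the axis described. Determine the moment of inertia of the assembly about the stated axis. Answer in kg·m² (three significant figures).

Solid disk: I_cm = (1/2)MR² = (1/2)(1.1)(0.53)² = 0.1545 kg·m²; axis through the centre, so I = 0.1545 kg·m².
Thin rod: I_cm = (1/12)ML² = (1/12)(1.9)(0.12)² = 0.00228 kg·m²; centre at d = 0.56 m, so I = I_cm + Md² gives I = 0.00228 + (1.9)(0.56)² = 0.59812 kg·m².
Total I = 0.1545 + 0.59812 = 0.75262 kg·m².

0.753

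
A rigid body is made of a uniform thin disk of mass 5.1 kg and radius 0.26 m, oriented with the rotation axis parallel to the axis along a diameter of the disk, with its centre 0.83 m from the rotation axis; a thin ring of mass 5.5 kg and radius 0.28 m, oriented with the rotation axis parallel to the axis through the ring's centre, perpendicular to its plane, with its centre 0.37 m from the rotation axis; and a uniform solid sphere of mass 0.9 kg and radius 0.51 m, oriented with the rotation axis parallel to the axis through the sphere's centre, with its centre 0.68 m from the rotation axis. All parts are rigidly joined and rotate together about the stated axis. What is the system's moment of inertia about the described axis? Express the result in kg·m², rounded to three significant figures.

5.29

Thin disk: I_cm = (1/4)MR² = (1/4)(5.1)(0.26)² = 0.08619 kg·m²; centre at d = 0.83 m, so the parallel axis theorem gives I = 0.08619 + (5.1)(0.83)² = 3.5996 kg·m².
Thin ring: I_cm = MR² = (5.5)(0.28)² = 0.4312 kg·m²; centre at d = 0.37 m, so the parallel axis theorem gives I = 0.4312 + (5.5)(0.37)² = 1.1842 kg·m².
Solid sphere: I_cm = (2/5)MR² = (2/5)(0.9)(0.51)² = 0.093636 kg·m²; centre at d = 0.68 m, so the parallel axis theorem gives I = 0.093636 + (0.9)(0.68)² = 0.5098 kg·m².
Total I = 3.5996 + 1.1842 + 0.5098 = 5.2935 kg·m².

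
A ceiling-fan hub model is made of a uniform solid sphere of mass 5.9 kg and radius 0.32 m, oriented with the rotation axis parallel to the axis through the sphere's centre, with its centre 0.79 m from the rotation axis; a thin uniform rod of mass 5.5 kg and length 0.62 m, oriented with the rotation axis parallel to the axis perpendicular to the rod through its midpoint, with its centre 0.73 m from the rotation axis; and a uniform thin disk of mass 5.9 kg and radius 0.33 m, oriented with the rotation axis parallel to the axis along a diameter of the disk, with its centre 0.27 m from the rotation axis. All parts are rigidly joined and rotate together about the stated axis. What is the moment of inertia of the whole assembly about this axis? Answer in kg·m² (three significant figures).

Solid sphere: I_cm = (2/5)MR² = (2/5)(5.9)(0.32)² = 0.24166 kg·m²; centre at d = 0.79 m, so I = I_cm + Md² gives I = 0.24166 + (5.9)(0.79)² = 3.9239 kg·m².
Thin rod: I_cm = (1/12)ML² = (1/12)(5.5)(0.62)² = 0.17618 kg·m²; centre at d = 0.73 m, so I = I_cm + Md² gives I = 0.17618 + (5.5)(0.73)² = 3.1071 kg·m².
Thin disk: I_cm = (1/4)MR² = (1/4)(5.9)(0.33)² = 0.16063 kg·m²; centre at d = 0.27 m, so I = I_cm + Md² gives I = 0.16063 + (5.9)(0.27)² = 0.59074 kg·m².
Total I = 3.9239 + 3.1071 + 0.59074 = 7.6217 kg·m².

7.62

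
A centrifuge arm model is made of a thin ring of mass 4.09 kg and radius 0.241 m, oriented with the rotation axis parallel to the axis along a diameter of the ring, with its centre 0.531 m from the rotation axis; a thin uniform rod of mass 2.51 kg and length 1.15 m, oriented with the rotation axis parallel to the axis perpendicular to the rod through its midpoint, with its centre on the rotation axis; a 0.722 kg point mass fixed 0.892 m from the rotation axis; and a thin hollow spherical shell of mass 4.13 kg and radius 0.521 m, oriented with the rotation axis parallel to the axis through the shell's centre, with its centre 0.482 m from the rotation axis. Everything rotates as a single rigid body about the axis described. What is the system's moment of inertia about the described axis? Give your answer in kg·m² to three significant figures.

Thin ring: I_cm = (1/2)MR² = (1/2)(4.09)(0.241)² = 0.11878 kg·m²; centre at d = 0.531 m, so I = I_cm + Md² gives I = 0.11878 + (4.09)(0.531)² = 1.272 kg·m².
Thin rod: I_cm = (1/12)ML² = (1/12)(2.51)(1.15)² = 0.27662 kg·m²; axis through the centre, so I = 0.27662 kg·m².
Point mass: I_cm = 0; centre at d = 0.892 m, so I = I_cm + Md² gives I = 0 + (0.722)(0.892)² = 0.57447 kg·m².
Spherical shell: I_cm = (2/3)MR² = (2/3)(4.13)(0.521)² = 0.74737 kg·m²; centre at d = 0.482 m, so I = I_cm + Md² gives I = 0.74737 + (4.13)(0.482)² = 1.7069 kg·m².
Total I = 1.272 + 0.27662 + 0.57447 + 1.7069 = 3.83 kg·m².

3.83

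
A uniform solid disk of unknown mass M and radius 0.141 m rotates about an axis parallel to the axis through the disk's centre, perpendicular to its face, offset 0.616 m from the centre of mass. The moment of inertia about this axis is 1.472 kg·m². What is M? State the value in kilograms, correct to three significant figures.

3.78

I = I_cm + Md² = (1/2)MR² + Md² = M·[0.5·(0.141)² + (0.616)²] = M·0.3894.
So M = 1.472 / 0.3894 = 3.7802 kg.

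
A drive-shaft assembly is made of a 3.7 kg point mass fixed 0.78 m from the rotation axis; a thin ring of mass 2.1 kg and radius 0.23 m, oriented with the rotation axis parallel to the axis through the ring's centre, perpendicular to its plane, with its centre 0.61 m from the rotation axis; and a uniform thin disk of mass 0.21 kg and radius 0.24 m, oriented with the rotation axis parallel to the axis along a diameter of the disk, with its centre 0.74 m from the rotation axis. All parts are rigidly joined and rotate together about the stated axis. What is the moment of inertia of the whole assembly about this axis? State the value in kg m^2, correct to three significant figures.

3.26

Point mass: I_cm = 0; centre at d = 0.78 m, so the parallel axis theorem gives I = 0 + (3.7)(0.78)² = 2.2511 kg m^2.
Thin ring: I_cm = MR² = (2.1)(0.23)² = 0.11109 kg m^2; centre at d = 0.61 m, so the parallel axis theorem gives I = 0.11109 + (2.1)(0.61)² = 0.8925 kg m^2.
Thin disk: I_cm = (1/4)MR² = (1/4)(0.21)(0.24)² = 0.003024 kg m^2; centre at d = 0.74 m, so the parallel axis theorem gives I = 0.003024 + (0.21)(0.74)² = 0.11802 kg m^2.
Total I = 2.2511 + 0.8925 + 0.11802 = 3.2616 kg m^2.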